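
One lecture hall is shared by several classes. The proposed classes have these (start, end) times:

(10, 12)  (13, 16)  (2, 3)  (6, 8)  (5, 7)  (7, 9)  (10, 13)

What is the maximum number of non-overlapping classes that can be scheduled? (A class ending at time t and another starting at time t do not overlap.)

Sorted by end: (2,3)  (5,7)  (6,8)  (7,9)  (10,12)  (10,13)  (13,16)
take (2,3); take (5,7); skip (6,8); take (7,9); take (10,12); take (13,16).
Selected 5 classes.

5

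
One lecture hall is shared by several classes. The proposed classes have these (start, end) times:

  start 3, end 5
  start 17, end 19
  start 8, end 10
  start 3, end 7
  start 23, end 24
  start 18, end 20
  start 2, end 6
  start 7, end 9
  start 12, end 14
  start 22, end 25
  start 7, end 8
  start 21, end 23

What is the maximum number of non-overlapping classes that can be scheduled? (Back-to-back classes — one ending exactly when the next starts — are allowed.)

7

Greedy by earliest finish: after sorting by end time, pick each interval compatible with the last pick.
Sorted by end: (3,5)  (2,6)  (3,7)  (7,8)  (7,9)  (8,10)  (12,14)  (17,19)  (18,20)  (21,23)  (23,24)  (22,25)
take (3,5); take (7,8); skip (7,9); take (8,10); take (12,14); take (17,19); skip (18,20); take (21,23); take (23,24).
Selected 7 classes.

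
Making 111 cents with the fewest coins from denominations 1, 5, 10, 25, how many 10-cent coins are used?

Use the largest denomination that fits, subtract, and repeat.
111 = 4×25 + 1×10 + 1×1
Count of 10: 1

1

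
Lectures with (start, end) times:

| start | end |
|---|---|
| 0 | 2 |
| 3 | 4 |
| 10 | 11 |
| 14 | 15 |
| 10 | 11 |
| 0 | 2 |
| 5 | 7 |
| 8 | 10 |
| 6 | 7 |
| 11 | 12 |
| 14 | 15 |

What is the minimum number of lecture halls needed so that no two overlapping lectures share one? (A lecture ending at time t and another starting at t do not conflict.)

starts: [0, 0, 3, 5, 6, 8, 10, 10, 11, 14, 14]
ends:   [2, 2, 4, 7, 7, 10, 11, 11, 12, 15, 15]
s0→1 s0→2  — peak 2.

2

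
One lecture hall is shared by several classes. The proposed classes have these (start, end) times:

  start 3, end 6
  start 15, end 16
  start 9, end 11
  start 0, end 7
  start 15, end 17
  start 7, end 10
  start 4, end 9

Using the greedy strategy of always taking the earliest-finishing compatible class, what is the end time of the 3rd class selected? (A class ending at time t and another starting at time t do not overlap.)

By end time: (3,6), (0,7), (4,9), (7,10), (9,11), (15,16), (15,17).
Pick (3,6); next start ≥ 6 → (7,10); next start ≥ 10 → (15,16).
Selected: (3,6) (7,10) (15,16)

16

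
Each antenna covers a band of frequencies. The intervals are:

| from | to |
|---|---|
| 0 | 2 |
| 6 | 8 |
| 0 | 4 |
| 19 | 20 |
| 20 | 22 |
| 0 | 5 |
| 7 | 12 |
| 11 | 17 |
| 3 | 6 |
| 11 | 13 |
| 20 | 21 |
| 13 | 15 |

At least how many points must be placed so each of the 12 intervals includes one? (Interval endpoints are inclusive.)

Sorted: [0,2] [0,4] [0,5] [3,6] [6,8] [7,12] [11,13] [13,15] [11,17] [19,20] [20,21] [20,22]
{[0,2],[0,4],[0,5]} hit by 2; {[3,6],[6,8]} hit by 6; {[7,12],[11,13]} hit by 12; {[13,15],[11,17]} hit by 15; {[19,20],[20,21],[20,22]} hit by 20.
Points: 2, 6, 12, 15, 20 (5 total).

5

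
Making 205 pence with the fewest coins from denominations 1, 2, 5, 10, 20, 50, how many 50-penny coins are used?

4

Greedy: take as many of the largest coin as possible, then repeat with the remainder.
205 − 4×50→5 − 1×5→0
Count of 50: 4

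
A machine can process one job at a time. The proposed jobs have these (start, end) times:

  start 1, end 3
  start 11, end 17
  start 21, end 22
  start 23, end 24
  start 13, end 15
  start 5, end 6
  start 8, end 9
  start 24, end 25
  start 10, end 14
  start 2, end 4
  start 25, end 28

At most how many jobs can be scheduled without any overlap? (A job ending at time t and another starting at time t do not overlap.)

Sorted by end: (1,3)  (2,4)  (5,6)  (8,9)  (10,14)  (13,15)  (11,17)  (21,22)  (23,24)  (24,25)  (25,28)
take (1,3); take (5,6); take (8,9); take (10,14); skip (13,15); take (21,22); take (23,24); take (24,25); take (25,28).
Selected 8 jobs.

8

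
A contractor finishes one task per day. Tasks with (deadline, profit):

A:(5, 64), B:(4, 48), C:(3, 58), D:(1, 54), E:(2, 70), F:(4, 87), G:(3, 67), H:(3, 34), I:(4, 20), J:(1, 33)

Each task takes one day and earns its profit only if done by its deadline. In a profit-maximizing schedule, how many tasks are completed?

Take jobs in profit order; each goes to the latest open slot no later than its deadline.
Profit order: F=87 E=70 G=67 A=64 C=58 D=54 B=48 H=34 J=33 I=20
Assign: F→slot 4, E→slot 2, G→slot 3, A→slot 5, C→slot 1, D skipped, B skipped, H skipped, J skipped, I skipped.
Slots: [1:C] [2:E] [3:G] [4:F] [5:A]
5 of 10 scheduled.

5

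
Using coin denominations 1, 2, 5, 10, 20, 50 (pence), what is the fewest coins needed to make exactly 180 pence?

5

180 = 3×50 + 1×20 + 1×10
Total coins = 3 + 1 + 1 = 5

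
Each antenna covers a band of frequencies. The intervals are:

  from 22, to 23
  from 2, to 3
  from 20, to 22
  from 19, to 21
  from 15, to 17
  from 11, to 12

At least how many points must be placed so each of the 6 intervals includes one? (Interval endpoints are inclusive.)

Sort by right endpoint; whenever an interval is uncovered, place a point at its right end.
By right end: [2,3]  [11,12]  [15,17]  [19,21]  [20,22]  [22,23]
[2,3] uncovered → point at 3; [11,12] uncovered → point at 12; [15,17] uncovered → point at 17; [19,21] uncovered → point at 21; [22,23] uncovered → point at 23.
Points: 3, 12, 17, 21, 23 (5 total).

5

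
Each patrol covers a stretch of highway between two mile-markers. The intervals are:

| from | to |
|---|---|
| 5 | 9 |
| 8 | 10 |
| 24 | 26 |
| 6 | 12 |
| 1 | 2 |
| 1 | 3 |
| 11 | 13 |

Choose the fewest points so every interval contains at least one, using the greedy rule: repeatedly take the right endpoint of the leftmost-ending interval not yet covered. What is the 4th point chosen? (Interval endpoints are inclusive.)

Sort by right endpoint; whenever an interval is uncovered, place a point at its right end.
Sorted: [1,2] [1,3] [5,9] [8,10] [6,12] [11,13] [24,26]
{[1,2],[1,3]} hit by 2; {[5,9],[8,10],[6,12]} hit by 9; {[11,13]} hit by 13; {[24,26]} hit by 26.
Points: 2, 9, 13, 26 (4 total).

26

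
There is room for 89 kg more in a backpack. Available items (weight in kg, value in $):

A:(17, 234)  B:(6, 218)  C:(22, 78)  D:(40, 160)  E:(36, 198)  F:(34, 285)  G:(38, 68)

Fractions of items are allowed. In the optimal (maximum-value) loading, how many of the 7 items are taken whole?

Sort by value per unit weight and fill in that order.
Order: B (218/6=36.33) > A (234/17=13.76) > F (285/34=8.38) > E (198/36=5.50) > D (160/40=4.00) > C (78/22=3.55) > G (68/38=1.79)
Fill: take B (6 @ 218) → take A (17 @ 234) → take F (34 @ 285) → take 32/36 of E → 176.00; 89/89 used.
3 item(s) taken whole; one partial (take 32/36 of E).

3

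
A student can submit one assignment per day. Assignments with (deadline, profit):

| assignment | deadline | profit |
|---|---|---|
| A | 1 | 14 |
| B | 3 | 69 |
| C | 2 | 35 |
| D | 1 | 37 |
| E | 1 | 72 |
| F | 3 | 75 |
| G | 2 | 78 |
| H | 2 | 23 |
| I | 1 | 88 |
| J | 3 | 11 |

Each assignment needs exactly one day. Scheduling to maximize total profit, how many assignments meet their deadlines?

Take jobs in profit order; each goes to the latest open slot no later than its deadline.
Profit order: I=88 G=78 F=75 E=72 B=69 D=37 C=35 H=23 A=14 J=11
Assign: I→slot 1, G→slot 2, F→slot 3, E skipped, B skipped, D skipped, C skipped, H skipped, A skipped, J skipped.
Slots: [1:I] [2:G] [3:F]
3 of 10 scheduled.

3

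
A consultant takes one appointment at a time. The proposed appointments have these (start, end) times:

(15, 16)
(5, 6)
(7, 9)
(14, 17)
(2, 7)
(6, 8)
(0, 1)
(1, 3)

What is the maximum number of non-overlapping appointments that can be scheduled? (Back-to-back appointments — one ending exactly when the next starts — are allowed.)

By end time: (0,1), (1,3), (5,6), (2,7), (6,8), (7,9), (15,16), (14,17).
Pick (0,1); next start ≥ 1 → (1,3); next start ≥ 3 → (5,6); next start ≥ 6 → (6,8); next start ≥ 8 → (15,16).
Selected 5 appointments.

5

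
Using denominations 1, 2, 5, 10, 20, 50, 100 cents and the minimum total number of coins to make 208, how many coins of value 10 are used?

208 − 2×100→8 − 1×5→3 − 1×2→1 − 1×1→0
Count of 10: 0

0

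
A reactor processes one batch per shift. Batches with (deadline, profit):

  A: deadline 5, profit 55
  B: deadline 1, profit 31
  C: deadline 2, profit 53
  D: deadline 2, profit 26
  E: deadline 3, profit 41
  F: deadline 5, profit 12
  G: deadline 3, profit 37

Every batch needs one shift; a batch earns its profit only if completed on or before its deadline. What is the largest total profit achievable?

Take jobs in profit order; each goes to the latest open slot no later than its deadline.
By profit: A(d5,55), C(d2,53), E(d3,41), G(d3,37), B(d1,31), D(d2,26), F(d5,12)
A→slot 5; C→slot 2; E→slot 3; G→slot 1; B skipped; D skipped; F→slot 4.
Profit = 37 + 53 + 41 + 12 + 55 = 198

198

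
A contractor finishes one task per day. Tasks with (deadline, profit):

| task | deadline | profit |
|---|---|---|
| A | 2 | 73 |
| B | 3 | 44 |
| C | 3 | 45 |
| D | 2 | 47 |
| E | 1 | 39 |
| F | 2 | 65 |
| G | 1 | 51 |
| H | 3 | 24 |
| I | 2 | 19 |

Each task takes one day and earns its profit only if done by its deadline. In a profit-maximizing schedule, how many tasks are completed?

Sort by profit descending; place each in the latest free slot ≤ its deadline.
By profit: A(d2,73), F(d2,65), G(d1,51), D(d2,47), C(d3,45), B(d3,44), E(d1,39), H(d3,24), I(d2,19)
A→slot 2; F→slot 1; G skipped; D skipped; C→slot 3; B skipped; E skipped; H skipped; I skipped.
3 of 9 scheduled.

3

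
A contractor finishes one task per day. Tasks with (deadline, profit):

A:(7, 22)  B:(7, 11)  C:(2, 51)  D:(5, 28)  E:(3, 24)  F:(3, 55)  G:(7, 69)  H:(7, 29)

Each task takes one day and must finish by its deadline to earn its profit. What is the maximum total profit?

Take jobs in profit order; each goes to the latest open slot no later than its deadline.
By profit: G(d7,69), F(d3,55), C(d2,51), H(d7,29), D(d5,28), E(d3,24), A(d7,22), B(d7,11)
G→slot 7; F→slot 3; C→slot 2; H→slot 6; D→slot 5; E→slot 1; A→slot 4; B skipped.
Profit = 24 + 51 + 55 + 22 + 28 + 29 + 69 = 278

278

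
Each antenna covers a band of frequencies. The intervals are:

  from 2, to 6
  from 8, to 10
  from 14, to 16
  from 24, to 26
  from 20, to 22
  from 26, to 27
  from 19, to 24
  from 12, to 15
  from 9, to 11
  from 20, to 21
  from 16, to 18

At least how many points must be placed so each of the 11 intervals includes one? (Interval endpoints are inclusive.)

Sort by right endpoint; whenever an interval is uncovered, place a point at its right end.
Sorted: [2,6] [8,10] [9,11] [12,15] [14,16] [16,18] [20,21] [20,22] [19,24] [24,26] [26,27]
{[2,6]} hit by 6; {[8,10],[9,11]} hit by 10; {[12,15],[14,16]} hit by 15; {[16,18]} hit by 18; {[20,21],[20,22],[19,24]} hit by 21; {[24,26],[26,27]} hit by 26.
Points: 6, 10, 15, 18, 21, 26 (6 total).

6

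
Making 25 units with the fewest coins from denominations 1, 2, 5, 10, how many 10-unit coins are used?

Use the largest denomination that fits, subtract, and repeat.
25 = 2×10 + 1×5
Count of 10: 2

2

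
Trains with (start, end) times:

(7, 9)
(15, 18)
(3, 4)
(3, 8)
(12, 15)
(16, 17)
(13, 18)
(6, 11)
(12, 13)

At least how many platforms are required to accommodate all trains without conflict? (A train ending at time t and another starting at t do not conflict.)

3

Events (time:±→running): 3:+→1 3:+→2 4:-→1 6:+→2 7:+→3 … peak 3.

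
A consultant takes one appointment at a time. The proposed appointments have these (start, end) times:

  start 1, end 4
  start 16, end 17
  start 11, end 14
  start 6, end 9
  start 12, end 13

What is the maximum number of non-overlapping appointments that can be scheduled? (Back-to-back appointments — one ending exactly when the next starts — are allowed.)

4

Sort by end time and greedily take each interval whose start is ≥ the last chosen end.
Sorted by end: (1,4)  (6,9)  (12,13)  (11,14)  (16,17)
take (1,4); take (6,9); take (12,13); skip (11,14); take (16,17).
Selected 4 appointments.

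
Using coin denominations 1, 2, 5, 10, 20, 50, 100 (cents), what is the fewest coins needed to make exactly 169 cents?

169 = 1×100 + 1×50 + 1×10 + 1×5 + 2×2
Total coins = 1 + 1 + 1 + 1 + 2 = 6

6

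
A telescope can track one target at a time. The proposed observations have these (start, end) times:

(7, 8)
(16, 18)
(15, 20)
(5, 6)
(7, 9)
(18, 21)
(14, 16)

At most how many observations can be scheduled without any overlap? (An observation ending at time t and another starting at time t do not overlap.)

5

Sorted by end: (5,6)  (7,8)  (7,9)  (14,16)  (16,18)  (15,20)  (18,21)
take (5,6); take (7,8); take (14,16); take (16,18); take (18,21).
Selected 5 observations.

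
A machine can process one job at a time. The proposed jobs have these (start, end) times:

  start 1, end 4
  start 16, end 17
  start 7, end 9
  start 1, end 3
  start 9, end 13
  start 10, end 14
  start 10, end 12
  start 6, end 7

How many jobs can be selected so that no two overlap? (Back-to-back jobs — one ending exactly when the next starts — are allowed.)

5

Sort by end time and greedily take each interval whose start is ≥ the last chosen end.
Sorted by end: (1,3)  (1,4)  (6,7)  (7,9)  (10,12)  (9,13)  (10,14)  (16,17)
take (1,3); take (6,7); take (7,9); take (10,12); skip (9,13); skip (10,14); take (16,17).
Selected 5 jobs.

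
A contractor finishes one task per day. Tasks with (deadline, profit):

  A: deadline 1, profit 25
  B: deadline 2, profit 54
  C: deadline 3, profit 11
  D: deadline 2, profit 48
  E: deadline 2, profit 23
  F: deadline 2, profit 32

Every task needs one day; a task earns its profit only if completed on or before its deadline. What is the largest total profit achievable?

By profit: B(d2,54), D(d2,48), F(d2,32), A(d1,25), E(d2,23), C(d3,11)
B→slot 2; D→slot 1; F skipped; A skipped; E skipped; C→slot 3.
Profit = 48 + 54 + 11 = 113

113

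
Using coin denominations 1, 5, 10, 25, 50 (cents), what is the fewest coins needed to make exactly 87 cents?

5

87 − 1×50→37 − 1×25→12 − 1×10→2 − 2×1→0
Total coins = 1 + 1 + 1 + 2 = 5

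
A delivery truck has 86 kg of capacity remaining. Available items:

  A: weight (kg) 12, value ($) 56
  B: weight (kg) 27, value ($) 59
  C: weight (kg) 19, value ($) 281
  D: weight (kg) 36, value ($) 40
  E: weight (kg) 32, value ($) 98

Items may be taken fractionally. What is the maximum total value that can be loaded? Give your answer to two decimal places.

Order: C (281/19=14.79) > A (56/12=4.67) > E (98/32=3.06) > B (59/27=2.19) > D (40/36=1.11)
Fill: take C (19 @ 281) → take A (12 @ 56) → take E (32 @ 98) → take 23/27 of B → 50.26; 86/86 used.
Total value = 485.26

485.26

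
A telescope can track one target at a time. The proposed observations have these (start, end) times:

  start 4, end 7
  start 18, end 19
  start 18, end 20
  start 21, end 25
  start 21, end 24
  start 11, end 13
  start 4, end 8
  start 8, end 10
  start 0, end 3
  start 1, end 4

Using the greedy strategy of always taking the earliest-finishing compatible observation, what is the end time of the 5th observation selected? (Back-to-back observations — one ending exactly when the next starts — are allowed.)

Order by finish time; keep every interval that doesn't clash with the previous kept one.
By end time: (0,3), (1,4), (4,7), (4,8), (8,10), (11,13), (18,19), (18,20), (21,24), (21,25).
Pick (0,3); next start ≥ 3 → (4,7); next start ≥ 7 → (8,10); next start ≥ 10 → (11,13); next start ≥ 13 → (18,19); next start ≥ 19 → (21,24).
Selected: (0,3) (4,7) (8,10) (11,13) (18,19) (21,24)

19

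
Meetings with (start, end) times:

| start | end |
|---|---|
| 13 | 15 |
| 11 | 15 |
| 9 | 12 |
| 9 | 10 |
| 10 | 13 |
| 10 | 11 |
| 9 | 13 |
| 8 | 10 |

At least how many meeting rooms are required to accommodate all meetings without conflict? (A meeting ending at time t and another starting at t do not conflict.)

The answer is the maximum number of intervals overlapping at any instant.
starts: [8, 9, 9, 9, 10, 10, 11, 13]
ends:   [10, 10, 11, 12, 13, 13, 15, 15]
s8→1 s9→2 s9→3 s9→4  — peak 4.

4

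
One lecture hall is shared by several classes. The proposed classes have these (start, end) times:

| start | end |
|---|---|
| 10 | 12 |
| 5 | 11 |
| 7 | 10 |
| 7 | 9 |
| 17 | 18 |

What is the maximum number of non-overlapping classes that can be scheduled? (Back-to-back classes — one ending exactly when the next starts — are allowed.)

3

Greedy by earliest finish: after sorting by end time, pick each interval compatible with the last pick.
By end time: (7,9), (7,10), (5,11), (10,12), (17,18).
Pick (7,9); next start ≥ 9 → (10,12); next start ≥ 12 → (17,18).
Selected 3 classes.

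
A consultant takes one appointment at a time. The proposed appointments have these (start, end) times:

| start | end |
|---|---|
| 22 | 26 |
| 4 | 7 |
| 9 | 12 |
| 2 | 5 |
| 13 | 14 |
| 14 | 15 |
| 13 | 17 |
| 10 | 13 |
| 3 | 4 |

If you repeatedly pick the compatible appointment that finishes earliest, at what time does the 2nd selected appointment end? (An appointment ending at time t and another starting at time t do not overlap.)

Greedy by earliest finish: after sorting by end time, pick each interval compatible with the last pick.
By end time: (3,4), (2,5), (4,7), (9,12), (10,13), (13,14), (14,15), (13,17), (22,26).
Pick (3,4); next start ≥ 4 → (4,7); next start ≥ 7 → (9,12); next start ≥ 12 → (13,14); next start ≥ 14 → (14,15); next start ≥ 15 → (22,26).
Selected: (3,4) (4,7) (9,12) (13,14) (14,15) (22,26)

7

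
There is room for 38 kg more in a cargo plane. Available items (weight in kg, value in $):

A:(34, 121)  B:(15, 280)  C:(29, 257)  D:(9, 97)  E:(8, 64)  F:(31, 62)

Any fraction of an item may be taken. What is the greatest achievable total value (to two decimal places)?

501.07

Ratios (sorted): B 18.67, D 10.78, C 8.86, E 8.00, A 3.56, F 2.00
take B (15 @ 280); take D (9 @ 97); take 14/29 of C → 124.07. Capacity used 38/38.
Total value = 501.07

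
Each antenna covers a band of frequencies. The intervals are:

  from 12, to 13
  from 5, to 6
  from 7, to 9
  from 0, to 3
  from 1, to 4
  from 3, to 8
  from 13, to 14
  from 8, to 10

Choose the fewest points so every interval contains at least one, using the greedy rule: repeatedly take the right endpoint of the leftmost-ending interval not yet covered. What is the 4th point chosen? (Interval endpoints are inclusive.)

13

Process intervals by earliest right end; each time one isn't hit yet, stab at its right endpoint.
By right end: [0,3]  [1,4]  [5,6]  [3,8]  [7,9]  [8,10]  [12,13]  [13,14]
[0,3] uncovered → point at 3; [5,6] uncovered → point at 6; [7,9] uncovered → point at 9; [12,13] uncovered → point at 13.
Points: 3, 6, 9, 13 (4 total).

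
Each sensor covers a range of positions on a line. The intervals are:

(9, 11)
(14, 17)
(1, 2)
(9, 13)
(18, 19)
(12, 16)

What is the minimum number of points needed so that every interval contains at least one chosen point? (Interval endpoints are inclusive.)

4

Sort by right endpoint; whenever an interval is uncovered, place a point at its right end.
Sorted: [1,2] [9,11] [9,13] [12,16] [14,17] [18,19]
{[1,2]} hit by 2; {[9,11],[9,13]} hit by 11; {[12,16],[14,17]} hit by 16; {[18,19]} hit by 19.
Points: 2, 11, 16, 19 (4 total).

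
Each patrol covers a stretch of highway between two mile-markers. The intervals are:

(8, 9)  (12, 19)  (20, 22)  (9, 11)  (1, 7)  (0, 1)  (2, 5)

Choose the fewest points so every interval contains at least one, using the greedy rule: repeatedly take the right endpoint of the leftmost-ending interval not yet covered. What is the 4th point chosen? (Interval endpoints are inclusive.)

By right end: [0,1]  [2,5]  [1,7]  [8,9]  [9,11]  [12,19]  [20,22]
[0,1] uncovered → point at 1; [2,5] uncovered → point at 5; [8,9] uncovered → point at 9; [12,19] uncovered → point at 19; [20,22] uncovered → point at 22.
Points: 1, 5, 9, 19, 22 (5 total).

19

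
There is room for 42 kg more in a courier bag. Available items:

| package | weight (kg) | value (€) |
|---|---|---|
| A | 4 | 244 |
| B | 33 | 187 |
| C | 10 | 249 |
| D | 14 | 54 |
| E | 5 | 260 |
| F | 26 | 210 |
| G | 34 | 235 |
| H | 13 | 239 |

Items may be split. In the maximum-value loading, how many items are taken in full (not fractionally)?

Sort by value per unit weight and fill in that order.
Order: A (244/4=61.00) > E (260/5=52.00) > C (249/10=24.90) > H (239/13=18.38) > F (210/26=8.08) > G (235/34=6.91) > B (187/33=5.67) > D (54/14=3.86)
Fill: take A (4 @ 244) → take E (5 @ 260) → take C (10 @ 249) → take H (13 @ 239) → take 10/26 of F → 80.77; 42/42 used.
4 item(s) taken whole; one partial (take 10/26 of F).

4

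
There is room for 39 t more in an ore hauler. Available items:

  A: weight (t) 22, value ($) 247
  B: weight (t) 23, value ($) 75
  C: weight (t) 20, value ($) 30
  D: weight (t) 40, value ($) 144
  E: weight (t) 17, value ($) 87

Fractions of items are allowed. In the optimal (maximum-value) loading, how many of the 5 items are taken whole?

2

Ratios (sorted): A 11.23, E 5.12, D 3.60, B 3.26, C 1.50
take A (22 @ 247); take E (17 @ 87). Capacity used 39/39.
2 item(s) taken whole.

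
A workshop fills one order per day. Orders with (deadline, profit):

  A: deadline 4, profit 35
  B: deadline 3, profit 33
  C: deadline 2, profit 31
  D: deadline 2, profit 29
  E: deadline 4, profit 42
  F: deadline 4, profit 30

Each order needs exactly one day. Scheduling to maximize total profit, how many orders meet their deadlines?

4

Sort by profit descending; place each in the latest free slot ≤ its deadline.
Profit order: E=42 A=35 B=33 C=31 F=30 D=29
Assign: E→slot 4, A→slot 3, B→slot 2, C→slot 1, F skipped, D skipped.
Slots: [1:C] [2:B] [3:A] [4:E]
4 of 6 scheduled.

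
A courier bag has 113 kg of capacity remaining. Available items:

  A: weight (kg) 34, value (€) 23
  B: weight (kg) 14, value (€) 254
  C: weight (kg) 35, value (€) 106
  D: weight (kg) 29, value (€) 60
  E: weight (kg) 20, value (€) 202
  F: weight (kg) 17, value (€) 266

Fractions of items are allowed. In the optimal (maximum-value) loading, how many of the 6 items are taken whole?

4

Ratios (sorted): B 18.14, F 15.65, E 10.10, C 3.03, D 2.07, A 0.68
take B (14 @ 254); take F (17 @ 266); take E (20 @ 202); take C (35 @ 106); take 27/29 of D → 55.86. Capacity used 113/113.
4 item(s) taken whole; one partial (take 27/29 of D).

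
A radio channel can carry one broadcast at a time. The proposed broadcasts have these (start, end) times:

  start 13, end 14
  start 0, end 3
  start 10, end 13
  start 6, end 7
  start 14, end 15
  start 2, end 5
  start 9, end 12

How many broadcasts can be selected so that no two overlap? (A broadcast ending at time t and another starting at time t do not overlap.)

5

Sorted by end: (0,3)  (2,5)  (6,7)  (9,12)  (10,13)  (13,14)  (14,15)
take (0,3); take (6,7); take (9,12); take (13,14); take (14,15).
Selected 5 broadcasts.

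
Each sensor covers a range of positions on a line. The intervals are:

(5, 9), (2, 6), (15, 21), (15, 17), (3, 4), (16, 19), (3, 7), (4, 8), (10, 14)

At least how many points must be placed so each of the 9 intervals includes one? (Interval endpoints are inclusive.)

Sort by right endpoint; whenever an interval is uncovered, place a point at its right end.
Sorted: [3,4] [2,6] [3,7] [4,8] [5,9] [10,14] [15,17] [16,19] [15,21]
{[3,4],[2,6],[3,7],[4,8]} hit by 4; {[5,9]} hit by 9; {[10,14]} hit by 14; {[15,17],[16,19],[15,21]} hit by 17.
Points: 4, 9, 14, 17 (4 total).

4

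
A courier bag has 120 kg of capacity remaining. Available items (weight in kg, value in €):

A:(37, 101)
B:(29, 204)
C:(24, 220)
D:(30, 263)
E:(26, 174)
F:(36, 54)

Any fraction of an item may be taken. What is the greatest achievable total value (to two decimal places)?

Order: C (220/24=9.17) > D (263/30=8.77) > B (204/29=7.03) > E (174/26=6.69) > A (101/37=2.73) > F (54/36=1.50)
Fill: take C (24 @ 220) → take D (30 @ 263) → take B (29 @ 204) → take E (26 @ 174) → take 11/37 of A → 30.03; 120/120 used.
Total value = 891.03

891.03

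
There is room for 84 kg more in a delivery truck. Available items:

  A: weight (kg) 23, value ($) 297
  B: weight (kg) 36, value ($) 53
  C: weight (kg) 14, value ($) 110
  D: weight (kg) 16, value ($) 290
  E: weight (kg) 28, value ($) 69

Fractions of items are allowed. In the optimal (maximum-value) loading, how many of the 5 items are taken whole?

4

Ratios (sorted): D 18.12, A 12.91, C 7.86, E 2.46, B 1.47
take D (16 @ 290); take A (23 @ 297); take C (14 @ 110); take E (28 @ 69); take 3/36 of B → 4.42. Capacity used 84/84.
4 item(s) taken whole; one partial (take 3/36 of B).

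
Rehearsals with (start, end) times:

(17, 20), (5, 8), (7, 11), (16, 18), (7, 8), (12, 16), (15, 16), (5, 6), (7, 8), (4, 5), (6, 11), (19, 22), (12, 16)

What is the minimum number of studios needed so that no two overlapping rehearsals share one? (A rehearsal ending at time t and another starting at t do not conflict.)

Count concurrent intervals with a sweep; the peak is the room count.
starts: [4, 5, 5, 6, 7, 7, 7, 12, 12, 15, 16, 17, 19]
ends:   [5, 6, 8, 8, 8, 11, 11, 16, 16, 16, 18, 20, 22]
s4→1 e5→0 s5→1 s5→2 e6→1 s6→2 s7→3 s7→4 s7→5  — peak 5.

5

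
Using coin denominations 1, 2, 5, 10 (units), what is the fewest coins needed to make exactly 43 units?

43 = 4×10 + 1×2 + 1×1
Total coins = 4 + 1 + 1 = 6

6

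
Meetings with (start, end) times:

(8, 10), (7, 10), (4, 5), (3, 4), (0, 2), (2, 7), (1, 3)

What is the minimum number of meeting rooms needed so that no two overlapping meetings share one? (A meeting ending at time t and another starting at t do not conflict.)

2

Events (time:±→running): 0:+→1 1:+→2 … peak 2.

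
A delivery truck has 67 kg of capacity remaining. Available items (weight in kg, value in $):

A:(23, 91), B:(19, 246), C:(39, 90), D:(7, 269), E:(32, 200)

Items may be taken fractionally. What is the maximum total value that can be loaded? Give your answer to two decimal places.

Greedy by value/weight ratio, highest first.
Ratios (sorted): D 38.43, B 12.95, E 6.25, A 3.96, C 2.31
take D (7 @ 269); take B (19 @ 246); take E (32 @ 200); take 9/23 of A → 35.61. Capacity used 67/67.
Total value = 750.61

750.61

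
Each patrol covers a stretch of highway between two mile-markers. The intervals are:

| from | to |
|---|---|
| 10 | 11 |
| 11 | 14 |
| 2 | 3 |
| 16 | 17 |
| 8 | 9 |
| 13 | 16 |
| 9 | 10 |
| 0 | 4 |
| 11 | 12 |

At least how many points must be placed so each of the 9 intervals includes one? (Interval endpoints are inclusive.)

4

Process intervals by earliest right end; each time one isn't hit yet, stab at its right endpoint.
By right end: [2,3]  [0,4]  [8,9]  [9,10]  [10,11]  [11,12]  [11,14]  [13,16]  [16,17]
[2,3] uncovered → point at 3; [8,9] uncovered → point at 9; [10,11] uncovered → point at 11; [13,16] uncovered → point at 16.
Points: 3, 9, 11, 16 (4 total).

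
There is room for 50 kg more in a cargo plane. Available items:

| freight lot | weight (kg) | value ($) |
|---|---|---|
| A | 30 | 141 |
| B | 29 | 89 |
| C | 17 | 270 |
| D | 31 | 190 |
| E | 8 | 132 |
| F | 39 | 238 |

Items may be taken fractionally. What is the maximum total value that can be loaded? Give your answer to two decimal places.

Sort by value per unit weight and fill in that order.
Ratios (sorted): E 16.50, C 15.88, D 6.13, F 6.10, A 4.70, B 3.07
take E (8 @ 132); take C (17 @ 270); take 25/31 of D → 153.23. Capacity used 50/50.
Total value = 555.23

555.23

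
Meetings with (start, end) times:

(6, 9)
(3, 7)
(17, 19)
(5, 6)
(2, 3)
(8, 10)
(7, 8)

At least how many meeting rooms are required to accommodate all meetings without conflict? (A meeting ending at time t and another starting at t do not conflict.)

starts: [2, 3, 5, 6, 7, 8, 17]
ends:   [3, 6, 7, 8, 9, 10, 19]
s2→1 e3→0 s3→1 s5→2  — peak 2.

2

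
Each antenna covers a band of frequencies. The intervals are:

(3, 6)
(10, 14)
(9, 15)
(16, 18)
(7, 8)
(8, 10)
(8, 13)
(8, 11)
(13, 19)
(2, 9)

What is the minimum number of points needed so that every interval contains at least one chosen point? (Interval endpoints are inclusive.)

4

Sort by right endpoint; whenever an interval is uncovered, place a point at its right end.
Sorted: [3,6] [7,8] [2,9] [8,10] [8,11] [8,13] [10,14] [9,15] [16,18] [13,19]
{[3,6]} hit by 6; {[7,8],[2,9],[8,10],[8,11],[8,13]} hit by 8; {[10,14],[9,15]} hit by 14; {[16,18],[13,19]} hit by 18.
Points: 6, 8, 14, 18 (4 total).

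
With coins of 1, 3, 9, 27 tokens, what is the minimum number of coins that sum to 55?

3

55 = 2×27 + 1×1
Total coins = 2 + 1 = 3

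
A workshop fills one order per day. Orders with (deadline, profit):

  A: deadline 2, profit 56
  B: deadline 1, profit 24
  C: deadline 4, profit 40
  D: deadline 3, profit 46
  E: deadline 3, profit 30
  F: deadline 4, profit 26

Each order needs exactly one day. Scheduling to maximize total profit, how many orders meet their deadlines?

4

Take jobs in profit order; each goes to the latest open slot no later than its deadline.
Profit order: A=56 D=46 C=40 E=30 F=26 B=24
Assign: A→slot 2, D→slot 3, C→slot 4, E→slot 1, F skipped, B skipped.
Slots: [1:E] [2:A] [3:D] [4:C]
4 of 6 scheduled.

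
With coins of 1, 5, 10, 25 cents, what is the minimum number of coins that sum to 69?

8

Greedy: take as many of the largest coin as possible, then repeat with the remainder.
69 − 2×25→19 − 1×10→9 − 1×5→4 − 4×1→0
Total coins = 2 + 1 + 1 + 4 = 8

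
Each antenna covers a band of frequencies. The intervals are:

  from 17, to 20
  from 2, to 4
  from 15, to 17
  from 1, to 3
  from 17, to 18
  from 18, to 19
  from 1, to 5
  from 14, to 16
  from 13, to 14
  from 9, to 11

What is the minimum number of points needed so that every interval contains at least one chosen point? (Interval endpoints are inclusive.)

5

Sorted: [1,3] [2,4] [1,5] [9,11] [13,14] [14,16] [15,17] [17,18] [18,19] [17,20]
{[1,3],[2,4],[1,5]} hit by 3; {[9,11]} hit by 11; {[13,14],[14,16]} hit by 14; {[15,17],[17,18]} hit by 17; {[18,19],[17,20]} hit by 19.
Points: 3, 11, 14, 17, 19 (5 total).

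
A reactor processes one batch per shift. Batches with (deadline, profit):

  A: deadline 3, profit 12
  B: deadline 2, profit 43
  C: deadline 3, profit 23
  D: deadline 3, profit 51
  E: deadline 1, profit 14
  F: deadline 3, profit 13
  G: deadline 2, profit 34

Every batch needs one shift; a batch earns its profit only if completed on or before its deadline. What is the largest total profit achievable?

Take jobs in profit order; each goes to the latest open slot no later than its deadline.
Profit order: D=51 B=43 G=34 C=23 E=14 F=13 A=12
Assign: D→slot 3, B→slot 2, G→slot 1, C skipped, E skipped, F skipped, A skipped.
Slots: [1:G] [2:B] [3:D]
Profit = 34 + 43 + 51 = 128

128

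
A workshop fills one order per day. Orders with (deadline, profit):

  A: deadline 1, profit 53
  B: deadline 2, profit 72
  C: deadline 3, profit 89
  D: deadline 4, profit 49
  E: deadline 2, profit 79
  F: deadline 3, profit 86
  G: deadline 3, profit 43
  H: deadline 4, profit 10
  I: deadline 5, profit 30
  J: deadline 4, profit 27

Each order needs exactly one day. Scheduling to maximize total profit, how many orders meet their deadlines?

5

Profit order: C=89 F=86 E=79 B=72 A=53 D=49 G=43 I=30 J=27 H=10
Assign: C→slot 3, F→slot 2, E→slot 1, B skipped, A skipped, D→slot 4, G skipped, I→slot 5, J skipped, H skipped.
Slots: [1:E] [2:F] [3:C] [4:D] [5:I]
5 of 10 scheduled.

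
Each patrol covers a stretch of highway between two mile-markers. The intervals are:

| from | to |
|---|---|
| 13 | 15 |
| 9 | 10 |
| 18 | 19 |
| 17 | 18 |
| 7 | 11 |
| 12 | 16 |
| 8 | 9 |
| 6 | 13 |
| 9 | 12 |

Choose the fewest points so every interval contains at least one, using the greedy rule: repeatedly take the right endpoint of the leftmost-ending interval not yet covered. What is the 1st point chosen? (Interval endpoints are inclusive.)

By right end: [8,9]  [9,10]  [7,11]  [9,12]  [6,13]  [13,15]  [12,16]  [17,18]  [18,19]
[8,9] uncovered → point at 9; [13,15] uncovered → point at 15; [17,18] uncovered → point at 18.
Points: 9, 15, 18 (3 total).

9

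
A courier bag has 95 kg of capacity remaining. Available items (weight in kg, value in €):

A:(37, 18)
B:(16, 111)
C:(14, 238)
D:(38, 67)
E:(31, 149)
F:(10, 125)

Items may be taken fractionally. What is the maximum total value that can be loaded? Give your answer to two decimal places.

Order: C (238/14=17.00) > F (125/10=12.50) > B (111/16=6.94) > E (149/31=4.81) > D (67/38=1.76) > A (18/37=0.49)
Fill: take C (14 @ 238) → take F (10 @ 125) → take B (16 @ 111) → take E (31 @ 149) → take 24/38 of D → 42.32; 95/95 used.
Total value = 665.32

665.32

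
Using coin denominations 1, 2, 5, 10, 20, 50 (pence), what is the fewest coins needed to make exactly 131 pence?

5

Greedy: take as many of the largest coin as possible, then repeat with the remainder.
131 − 2×50→31 − 1×20→11 − 1×10→1 − 1×1→0
Total coins = 2 + 1 + 1 + 1 = 5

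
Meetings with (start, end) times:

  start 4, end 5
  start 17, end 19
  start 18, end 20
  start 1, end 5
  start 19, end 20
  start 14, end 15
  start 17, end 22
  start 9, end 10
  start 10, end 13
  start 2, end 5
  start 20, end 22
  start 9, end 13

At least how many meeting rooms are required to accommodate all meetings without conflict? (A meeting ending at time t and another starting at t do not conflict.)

3

Events (time:±→running): 1:+→1 2:+→2 4:+→3 … peak 3.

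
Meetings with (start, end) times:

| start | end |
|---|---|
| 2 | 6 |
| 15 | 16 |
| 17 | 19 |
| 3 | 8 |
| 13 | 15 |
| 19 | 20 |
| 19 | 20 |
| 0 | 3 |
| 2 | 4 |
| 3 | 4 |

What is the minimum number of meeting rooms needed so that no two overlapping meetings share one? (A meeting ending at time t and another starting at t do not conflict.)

4

Count concurrent intervals with a sweep; the peak is the room count.
Events (time:±→running): 0:+→1 2:+→2 2:+→3 3:-→2 3:+→3 3:+→4 … peak 4.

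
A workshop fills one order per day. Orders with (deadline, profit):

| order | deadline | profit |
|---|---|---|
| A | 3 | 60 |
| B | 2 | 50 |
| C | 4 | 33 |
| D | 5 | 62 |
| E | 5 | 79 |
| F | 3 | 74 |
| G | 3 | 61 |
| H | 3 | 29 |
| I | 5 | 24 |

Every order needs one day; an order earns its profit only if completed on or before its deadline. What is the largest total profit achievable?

336

Profit order: E=79 F=74 D=62 G=61 A=60 B=50 C=33 H=29 I=24
Assign: E→slot 5, F→slot 3, D→slot 4, G→slot 2, A→slot 1, B skipped, C skipped, H skipped, I skipped.
Slots: [1:A] [2:G] [3:F] [4:D] [5:E]
Profit = 60 + 61 + 74 + 62 + 79 = 336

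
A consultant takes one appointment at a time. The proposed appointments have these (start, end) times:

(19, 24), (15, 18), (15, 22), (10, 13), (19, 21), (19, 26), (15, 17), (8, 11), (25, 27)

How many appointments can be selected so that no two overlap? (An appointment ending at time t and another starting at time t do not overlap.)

4

Order by finish time; keep every interval that doesn't clash with the previous kept one.
By end time: (8,11), (10,13), (15,17), (15,18), (19,21), (15,22), (19,24), (19,26), (25,27).
Pick (8,11); next start ≥ 11 → (15,17); next start ≥ 17 → (19,21); next start ≥ 21 → (25,27).
Selected 4 appointments.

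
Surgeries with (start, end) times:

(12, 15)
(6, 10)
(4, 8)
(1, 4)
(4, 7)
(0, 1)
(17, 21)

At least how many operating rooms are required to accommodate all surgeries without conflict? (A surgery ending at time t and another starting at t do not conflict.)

Count concurrent intervals with a sweep; the peak is the room count.
Events (time:±→running): 0:+→1 1:-→0 1:+→1 4:-→0 4:+→1 4:+→2 6:+→3 … peak 3.

3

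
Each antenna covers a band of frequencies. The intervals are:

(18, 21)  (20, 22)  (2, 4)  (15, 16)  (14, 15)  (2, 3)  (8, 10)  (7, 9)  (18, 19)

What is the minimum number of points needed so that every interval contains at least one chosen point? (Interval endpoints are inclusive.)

Process intervals by earliest right end; each time one isn't hit yet, stab at its right endpoint.
Sorted: [2,3] [2,4] [7,9] [8,10] [14,15] [15,16] [18,19] [18,21] [20,22]
{[2,3],[2,4]} hit by 3; {[7,9],[8,10]} hit by 9; {[14,15],[15,16]} hit by 15; {[18,19],[18,21]} hit by 19; {[20,22]} hit by 22.
Points: 3, 9, 15, 19, 22 (5 total).

5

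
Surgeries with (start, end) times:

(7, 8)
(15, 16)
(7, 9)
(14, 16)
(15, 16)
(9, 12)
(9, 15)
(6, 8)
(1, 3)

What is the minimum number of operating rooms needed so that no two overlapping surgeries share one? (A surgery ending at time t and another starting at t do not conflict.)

starts: [1, 6, 7, 7, 9, 9, 14, 15, 15]
ends:   [3, 8, 8, 9, 12, 15, 16, 16, 16]
s1→1 e3→0 s6→1 s7→2 s7→3  — peak 3.

3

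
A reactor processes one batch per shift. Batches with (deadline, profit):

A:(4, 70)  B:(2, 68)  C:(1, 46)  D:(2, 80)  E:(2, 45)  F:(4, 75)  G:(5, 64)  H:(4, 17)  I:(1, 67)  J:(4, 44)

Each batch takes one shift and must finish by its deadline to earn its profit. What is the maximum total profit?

By profit: D(d2,80), F(d4,75), A(d4,70), B(d2,68), I(d1,67), G(d5,64), C(d1,46), E(d2,45), J(d4,44), H(d4,17)
D→slot 2; F→slot 4; A→slot 3; B→slot 1; I skipped; G→slot 5; C skipped; E skipped; J skipped; H skipped.
Profit = 68 + 80 + 70 + 75 + 64 = 357

357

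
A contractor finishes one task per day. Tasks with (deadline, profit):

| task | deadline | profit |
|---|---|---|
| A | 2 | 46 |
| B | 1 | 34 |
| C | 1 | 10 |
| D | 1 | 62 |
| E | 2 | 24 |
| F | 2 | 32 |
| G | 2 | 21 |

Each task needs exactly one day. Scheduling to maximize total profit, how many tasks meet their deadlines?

2

By profit: D(d1,62), A(d2,46), B(d1,34), F(d2,32), E(d2,24), G(d2,21), C(d1,10)
D→slot 1; A→slot 2; B skipped; F skipped; E skipped; G skipped; C skipped.
2 of 7 scheduled.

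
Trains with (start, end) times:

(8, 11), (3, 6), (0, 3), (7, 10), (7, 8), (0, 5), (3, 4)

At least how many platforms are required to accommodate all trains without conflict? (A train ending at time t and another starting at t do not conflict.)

3

starts: [0, 0, 3, 3, 7, 7, 8]
ends:   [3, 4, 5, 6, 8, 10, 11]
s0→1 s0→2 e3→1 s3→2 s3→3  — peak 3.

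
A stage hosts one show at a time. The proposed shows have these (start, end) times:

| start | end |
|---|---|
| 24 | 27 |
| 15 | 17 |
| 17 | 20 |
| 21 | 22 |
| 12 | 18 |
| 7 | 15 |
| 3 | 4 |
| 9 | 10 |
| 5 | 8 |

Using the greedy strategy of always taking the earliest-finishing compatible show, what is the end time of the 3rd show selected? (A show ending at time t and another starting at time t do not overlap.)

Order by finish time; keep every interval that doesn't clash with the previous kept one.
Sorted by end: (3,4)  (5,8)  (9,10)  (7,15)  (15,17)  (12,18)  (17,20)  (21,22)  (24,27)
take (3,4); take (5,8); take (9,10); take (15,17); skip (12,18); take (17,20); take (21,22); take (24,27).
Selected: (3,4) (5,8) (9,10) (15,17) (17,20) (21,22) (24,27)

10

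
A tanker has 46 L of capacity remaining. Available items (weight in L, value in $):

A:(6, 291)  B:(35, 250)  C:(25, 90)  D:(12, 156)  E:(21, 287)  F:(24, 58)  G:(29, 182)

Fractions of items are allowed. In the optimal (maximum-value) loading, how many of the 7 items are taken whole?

Greedy by value/weight ratio, highest first.
Ratios (sorted): A 48.50, E 13.67, D 13.00, B 7.14, G 6.28, C 3.60, F 2.42
take A (6 @ 291); take E (21 @ 287); take D (12 @ 156); take 7/35 of B → 50.00. Capacity used 46/46.
3 item(s) taken whole; one partial (take 7/35 of B).

3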